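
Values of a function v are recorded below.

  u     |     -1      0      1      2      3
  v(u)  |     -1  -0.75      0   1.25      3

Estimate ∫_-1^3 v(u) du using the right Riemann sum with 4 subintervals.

Δu = 1.
Sum = 1·[(-0.75) + 0 + 1.25 + 3] = 3.5.

3.5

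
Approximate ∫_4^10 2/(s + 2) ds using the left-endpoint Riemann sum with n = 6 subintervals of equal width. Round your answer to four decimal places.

Δs = (10 − 4)/6 = 1.
Left endpoints: 4, 5, 6, 7, 8, 9.
f(4) = 1/3, f(5) = 2/7, f(6) = 0.25, f(7) = 2/9, f(8) = 0.2, f(9) = 2/11.
Sum = Δs · [f(4) + f(5) + f(6) + ...].
Sum ≈ 1.4731.

1.4731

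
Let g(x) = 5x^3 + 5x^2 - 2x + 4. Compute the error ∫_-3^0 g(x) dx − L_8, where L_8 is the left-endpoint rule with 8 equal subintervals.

16.98046875

Exact integral: ∫_-3^0 g(x) dx = -35.25.
L_8 = -52.23046875.
Error = -35.25 − (-52.23046875) = 16.98046875.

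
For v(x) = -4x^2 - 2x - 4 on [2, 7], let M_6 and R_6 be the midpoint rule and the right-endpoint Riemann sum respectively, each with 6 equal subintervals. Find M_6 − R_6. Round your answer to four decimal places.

M_6 ≈ -510.509259.
R_6 ≈ -593.148148.
M_6 − R_6 ≈ 82.6389.

82.6389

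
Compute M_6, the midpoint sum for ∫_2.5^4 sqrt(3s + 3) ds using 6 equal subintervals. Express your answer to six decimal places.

Δs = (4 − 2.5)/6 = 0.25.
Midpoints: 2.625, 2.875, 3.125, 3.375, 3.625, 3.875.
f(2.625) ≈ 3.297726, f(2.875) ≈ 3.409545, f(3.125) ≈ 3.517812, f(3.375) ≈ 3.622844, f(3.625) ≈ 3.724916, f(3.875) ≈ 3.824265.
Sum = Δs · [f(2.625) + f(2.875) + f(3.125) + ...].
Sum ≈ 5.349277.

5.349277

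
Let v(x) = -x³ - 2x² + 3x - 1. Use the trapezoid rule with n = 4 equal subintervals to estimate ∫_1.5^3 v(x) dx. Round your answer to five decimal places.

-26.41699

Δx = (3 − 1.5)/4 = 0.375.
v(1.5) = -4.375, v(1.875) = -4607/512, v(2.25) = -15.765625, v(2.625) = -12797/512, v(3) = -37.
T_4 = (Δx/2)·[v(x_0) + 2v(x_1) + 2v(x_2) + 2v(x_3) + v(x_4)].
Sum ≈ -26.41699.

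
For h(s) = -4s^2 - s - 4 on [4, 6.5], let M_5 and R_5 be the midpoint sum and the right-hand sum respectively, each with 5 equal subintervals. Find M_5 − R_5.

27.5

M_5 = -303.75.
R_5 = -331.25.
M_5 − R_5 = 27.5.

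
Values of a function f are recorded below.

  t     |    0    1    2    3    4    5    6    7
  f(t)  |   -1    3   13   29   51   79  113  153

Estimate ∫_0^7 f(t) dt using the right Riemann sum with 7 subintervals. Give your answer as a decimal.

Δt = 1.
Sum = 1·[3 + 13 + 29 + 51 + 79 + 113 + 153] = 441.

441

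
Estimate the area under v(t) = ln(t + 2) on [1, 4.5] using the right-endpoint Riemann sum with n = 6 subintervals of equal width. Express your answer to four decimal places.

5.5913

Δt = (4.5 − 1)/6 = 7/12.
Right endpoints: 19/12, 13/6, 2.75, 10/3, 47/12, 4.5.
v(19/12) ≈ 1.2763, v(13/6) ≈ 1.4271, v(2.75) ≈ 1.5581, v(10/3) ≈ 1.6740, v(47/12) ≈ 1.7778, v(4.5) ≈ 1.8718.
Sum = Δt · [v(19/12) + v(13/6) + v(2.75) + ...].
Sum ≈ 5.5913.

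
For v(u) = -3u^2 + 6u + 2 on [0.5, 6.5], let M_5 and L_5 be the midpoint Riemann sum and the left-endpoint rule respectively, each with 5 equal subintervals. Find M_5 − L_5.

M_5 = -134.34.
L_5 = -86.82.
M_5 − L_5 = -47.52.

-47.52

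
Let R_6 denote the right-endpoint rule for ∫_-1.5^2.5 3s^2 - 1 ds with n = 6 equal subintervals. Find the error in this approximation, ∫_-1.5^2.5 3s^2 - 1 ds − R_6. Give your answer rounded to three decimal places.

Exact integral: ∫_-1.5^2.5 f(s) ds = 15.
R_6 ≈ 19.88889.
Error ≈ 15 − 19.88889 ≈ -4.889.

-4.889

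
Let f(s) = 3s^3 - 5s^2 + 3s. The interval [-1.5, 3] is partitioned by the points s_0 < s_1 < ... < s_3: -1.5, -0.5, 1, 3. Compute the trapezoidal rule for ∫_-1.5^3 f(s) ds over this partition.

29.90625

Subinterval widths: 1, 1.5, 2.
f(-1.5) = -25.875, f(-0.5) = -3.125, f(1) = 1, f(3) = 45.
On each subinterval the trapezoid contributes (Δs_i/2)·[f(s_{i-1}) + f(s_i)].
Sum = 29.90625.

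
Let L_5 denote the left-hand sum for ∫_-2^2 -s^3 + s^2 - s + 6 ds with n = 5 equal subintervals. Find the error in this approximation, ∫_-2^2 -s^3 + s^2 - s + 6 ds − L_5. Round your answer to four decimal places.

Exact integral: ∫_-2^2 f(s) ds ≈ 29.333333.
L_5 = 37.76.
Error ≈ 29.333333 − 37.76 ≈ -8.4267.

-8.4267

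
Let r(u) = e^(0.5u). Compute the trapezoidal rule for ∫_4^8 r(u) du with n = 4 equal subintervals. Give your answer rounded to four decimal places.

Δu = (8 − 4)/4 = 1.
r(4) ≈ 7.3891, r(5) ≈ 12.1825, r(6) ≈ 20.0855, r(7) ≈ 33.1155, r(8) ≈ 54.5982.
T_4 = (Δu/2)·[r(u_0) + 2r(u_1) + 2r(u_2) + 2r(u_3) + r(u_4)].
Sum ≈ 96.3771.

96.3771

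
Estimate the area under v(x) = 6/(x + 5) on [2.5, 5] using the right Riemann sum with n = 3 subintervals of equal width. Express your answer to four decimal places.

Δx = (5 − 2.5)/3 = 5/6.
Right endpoints: 10/3, 25/6, 5.
v(10/3) = 0.72, v(25/6) = 36/55, v(5) = 0.6.
Sum = Δx · [v(10/3) + v(25/6) + v(5)].
Sum ≈ 1.6455.

1.6455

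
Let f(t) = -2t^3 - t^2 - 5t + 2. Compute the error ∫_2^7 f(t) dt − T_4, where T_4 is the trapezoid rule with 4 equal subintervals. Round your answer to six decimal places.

36.458333

Exact integral: ∫_2^7 f(t) dt ≈ -1406.66666667.
T_4 = -1443.125.
Error ≈ -1406.66666667 − (-1443.125) ≈ 36.458333.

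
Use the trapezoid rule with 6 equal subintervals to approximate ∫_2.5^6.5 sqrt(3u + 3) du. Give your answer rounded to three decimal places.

16.151

Δu = (6.5 − 2.5)/6 = 2/3.
f(2.5) ≈ 3.240, f(19/6) ≈ 3.536, f(23/6) ≈ 3.808, f(4.5) ≈ 4.062, f(31/6) ≈ 4.301, f(35/6) ≈ 4.528, f(6.5) ≈ 4.743.
T_6 = (Δu/2)·[f(u_0) + 2f(u_1) + ... + 2f(u_{5}) + f(u_6)].
Sum ≈ 16.151.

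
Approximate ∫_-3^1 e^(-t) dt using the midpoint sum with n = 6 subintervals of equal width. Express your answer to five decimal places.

19.35719

Δt = (1 − (-3))/6 = 2/3.
Midpoints: -8/3, -2, -4/3, -2/3, 0, 2/3.
f(-8/3) ≈ 14.39192, f(-2) ≈ 7.38906, f(-4/3) ≈ 3.79367, f(-2/3) ≈ 1.94773, f(0) ≈ 1.00000, f(2/3) ≈ 0.51342.
Sum = Δt · [f(-8/3) + f(-2) + f(-4/3) + ...].
Sum ≈ 19.35719.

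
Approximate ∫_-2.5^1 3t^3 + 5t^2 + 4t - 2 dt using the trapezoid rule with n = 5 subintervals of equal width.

-18.83875

Δt = (1 − (-2.5))/5 = 0.7.
f(-2.5) = -27.625, f(-1.8) = -10.496, f(-1.1) = -4.343, f(-0.4) = -2.992, f(0.3) = -0.269, f(1) = 10.
T_5 = (Δt/2)·[f(t_0) + 2f(t_1) + ... + 2f(t_{4}) + f(t_5)].
Sum = -18.83875.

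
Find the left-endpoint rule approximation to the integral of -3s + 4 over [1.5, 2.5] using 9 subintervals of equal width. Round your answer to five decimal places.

-1.83333

Δs = (2.5 − 1.5)/9 = 1/9.
Left endpoints: 1.5, 29/18, 31/18, 11/6, 35/18, 37/18, 13/6, 41/18, 43/18.
f(1.5) = -0.5, f(29/18) = -5/6, f(31/18) = -7/6, f(11/6) = -1.5, f(35/18) = -11/6, f(37/18) = -13/6, f(13/6) = -2.5, f(41/18) = -17/6, f(43/18) = -19/6.
Sum = Δs · [f(1.5) + f(29/18) + f(31/18) + ...].
Sum ≈ -1.83333.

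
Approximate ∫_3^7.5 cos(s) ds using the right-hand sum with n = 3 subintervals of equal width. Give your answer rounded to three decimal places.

1.644

Δs = (7.5 − 3)/3 = 1.5.
Right endpoints: 4.5, 6, 7.5.
f(4.5) ≈ -0.211, f(6) ≈ 0.960, f(7.5) ≈ 0.347.
Sum = Δs · [f(4.5) + f(6) + f(7.5)].
Sum ≈ 1.644.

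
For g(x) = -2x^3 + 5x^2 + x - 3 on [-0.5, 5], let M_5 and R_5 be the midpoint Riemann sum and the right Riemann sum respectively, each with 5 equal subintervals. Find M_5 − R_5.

M_5 = -103.338125.
R_5 = -184.03.
M_5 − R_5 = 80.691875.

80.691875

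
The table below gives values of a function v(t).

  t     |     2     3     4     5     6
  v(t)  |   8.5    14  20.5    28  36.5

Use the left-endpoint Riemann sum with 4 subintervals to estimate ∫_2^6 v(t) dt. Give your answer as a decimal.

71

Δt = 1.
Sum = 1·[8.5 + 14 + 20.5 + 28] = 71.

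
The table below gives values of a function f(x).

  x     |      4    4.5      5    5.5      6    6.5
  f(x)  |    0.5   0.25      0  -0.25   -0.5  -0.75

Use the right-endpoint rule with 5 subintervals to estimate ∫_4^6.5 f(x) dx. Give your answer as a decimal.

-0.625

Δx = 0.5.
Sum = 0.5·[0.25 + 0 + (-0.25) + (-0.5) + (-0.75)] = -0.625.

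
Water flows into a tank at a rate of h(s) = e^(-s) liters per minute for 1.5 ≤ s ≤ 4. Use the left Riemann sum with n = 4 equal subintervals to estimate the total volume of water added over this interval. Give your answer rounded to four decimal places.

Δs = (4 − 1.5)/4 = 0.625.
Left endpoints: 1.5, 2.125, 2.75, 3.375.
h(1.5) ≈ 0.2231, h(2.125) ≈ 0.1194, h(2.75) ≈ 0.0639, h(3.375) ≈ 0.0342.
Sum = Δs · [h(1.5) + h(2.125) + h(2.75) + h(3.375)].
Sum ≈ 0.2754.

0.2754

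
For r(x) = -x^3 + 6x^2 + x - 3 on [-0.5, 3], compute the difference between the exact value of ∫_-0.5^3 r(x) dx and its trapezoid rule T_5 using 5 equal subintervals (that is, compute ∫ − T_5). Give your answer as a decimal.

-0.643125

Exact integral: ∫_-0.5^3 r(x) dx = 27.890625.
T_5 = 28.53375.
Error = 27.890625 − 28.53375 = -0.643125.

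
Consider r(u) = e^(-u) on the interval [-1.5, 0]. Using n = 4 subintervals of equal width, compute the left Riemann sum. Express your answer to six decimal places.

4.175212

Δu = (0 − (-1.5))/4 = 0.375.
Left endpoints: -1.5, -1.125, -0.75, -0.375.
r(-1.5) ≈ 4.481689, r(-1.125) ≈ 3.080217, r(-0.75) ≈ 2.117000, r(-0.375) ≈ 1.454991.
Sum = Δu · [r(-1.5) + r(-1.125) + r(-0.75) + r(-0.375)].
Sum ≈ 4.175212.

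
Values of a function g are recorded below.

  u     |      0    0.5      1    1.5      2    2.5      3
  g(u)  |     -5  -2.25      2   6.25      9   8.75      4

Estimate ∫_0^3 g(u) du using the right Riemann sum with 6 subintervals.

13.875

Δu = 0.5.
Sum = 0.5·[(-2.25) + 2 + 6.25 + 9 + 8.75 + 4] = 13.875.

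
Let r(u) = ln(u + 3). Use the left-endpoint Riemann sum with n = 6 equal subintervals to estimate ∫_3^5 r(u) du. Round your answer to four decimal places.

3.8366

Δu = (5 − 3)/6 = 1/3.
Left endpoints: 3, 10/3, 11/3, 4, 13/3, 14/3.
r(3) ≈ 1.7918, r(10/3) ≈ 1.8458, r(11/3) ≈ 1.8971, r(4) ≈ 1.9459, r(13/3) ≈ 1.9924, r(14/3) ≈ 2.0369.
Sum = Δu · [r(3) + r(10/3) + r(11/3) + ...].
Sum ≈ 3.8366.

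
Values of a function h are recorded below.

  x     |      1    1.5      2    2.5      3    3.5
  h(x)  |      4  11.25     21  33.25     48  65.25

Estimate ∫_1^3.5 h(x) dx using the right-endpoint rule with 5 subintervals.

89.375

Δx = 0.5.
Sum = 0.5·[11.25 + 21 + 33.25 + 48 + 65.25] = 89.375.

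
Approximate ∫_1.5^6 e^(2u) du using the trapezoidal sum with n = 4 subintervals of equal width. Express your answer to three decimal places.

Δu = (6 − 1.5)/4 = 1.125.
f(1.5) ≈ 20.086, f(2.625) ≈ 190.566, f(3.75) ≈ 1808.042, f(4.875) ≈ 17154.229, f(6) ≈ 162754.791.
T_4 = (Δu/2)·[f(u_0) + 2f(u_1) + 2f(u_2) + 2f(u_3) + f(u_4)].
Sum ≈ 113107.810.

113107.810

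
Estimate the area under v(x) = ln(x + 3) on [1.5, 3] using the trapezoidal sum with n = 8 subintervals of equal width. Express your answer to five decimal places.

Δx = (3 − 1.5)/8 = 0.1875.
v(1.5) ≈ 1.50408, v(1.6875) ≈ 1.54490, v(1.875) ≈ 1.58412, v(2.0625) ≈ 1.62186, v(2.25) ≈ 1.65823, v(2.4375) ≈ 1.69332, v(2.625) ≈ 1.72722, v(2.8125) ≈ 1.76001, v(3) ≈ 1.79176.
T_8 = (Δx/2)·[v(x_0) + 2v(x_1) + ... + 2v(x_{7}) + v(x_8)].
Sum ≈ 2.48205.

2.48205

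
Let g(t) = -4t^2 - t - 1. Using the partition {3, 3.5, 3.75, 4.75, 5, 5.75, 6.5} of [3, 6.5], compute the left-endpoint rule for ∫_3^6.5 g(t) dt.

-302.125

Subinterval widths: 0.5, 0.25, 1, 0.25, 0.75, 0.75.
Left endpoints: 3, 3.5, 3.75, 4.75, 5, 5.75.
g(3) = -40, g(3.5) = -53.5, g(3.75) = -61, g(4.75) = -96, g(5) = -106, g(5.75) = -139.
Sum = Σ Δt_i · g(t_i).
Sum = -302.125.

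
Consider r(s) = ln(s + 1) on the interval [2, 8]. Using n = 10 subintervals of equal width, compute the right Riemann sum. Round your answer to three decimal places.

Δs = (8 − 2)/10 = 0.6.
Right endpoints: 2.6, 3.2, 3.8, 4.4, 5, 5.6, 6.2, 6.8, 7.4, 8.
r(2.6) ≈ 1.281, r(3.2) ≈ 1.435, r(3.8) ≈ 1.569, r(4.4) ≈ 1.686, r(5) ≈ 1.792, r(5.6) ≈ 1.887, r(6.2) ≈ 1.974, r(6.8) ≈ 2.054, r(7.4) ≈ 2.128, r(8) ≈ 2.197.
Sum = Δs · [r(2.6) + r(3.2) + r(3.8) + ...].
Sum ≈ 10.802.

10.802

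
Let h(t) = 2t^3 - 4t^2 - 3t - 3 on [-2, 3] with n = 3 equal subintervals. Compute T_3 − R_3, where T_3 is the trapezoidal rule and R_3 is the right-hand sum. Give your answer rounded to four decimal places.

-29.1667

T_3 ≈ -38.981481.
R_3 ≈ -9.814815.
T_3 − R_3 ≈ -29.1667.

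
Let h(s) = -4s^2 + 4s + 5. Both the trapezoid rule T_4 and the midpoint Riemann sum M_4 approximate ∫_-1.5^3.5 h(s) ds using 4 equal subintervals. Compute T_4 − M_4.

T_4 = -21.875.
M_4 = -14.0625.
T_4 − M_4 = -7.8125.

-7.8125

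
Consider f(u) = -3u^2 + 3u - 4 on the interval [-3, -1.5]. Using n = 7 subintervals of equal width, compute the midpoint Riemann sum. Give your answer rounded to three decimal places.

Δu = (-1.5 − (-3))/7 = 3/14.
Midpoints: -81/28, -75/28, -69/28, -2.25, -57/28, -51/28, -45/28.
f(-81/28) = -29623/784, f(-75/28) = -26311/784, f(-69/28) = -23215/784, f(-2.25) = -25.9375, f(-57/28) = -17671/784, f(-51/28) = -15223/784, f(-45/28) = -12991/784.
Sum = Δu · [f(-81/28) + f(-75/28) + f(-69/28) + ...].
Sum ≈ -39.733.

-39.733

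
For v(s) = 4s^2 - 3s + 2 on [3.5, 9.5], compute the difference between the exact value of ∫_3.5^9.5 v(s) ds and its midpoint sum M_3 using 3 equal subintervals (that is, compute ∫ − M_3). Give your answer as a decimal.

Exact integral: ∫_3.5^9.5 v(s) ds = 981.
M_3 = 973.
Error = 981 − 973 = 8.

8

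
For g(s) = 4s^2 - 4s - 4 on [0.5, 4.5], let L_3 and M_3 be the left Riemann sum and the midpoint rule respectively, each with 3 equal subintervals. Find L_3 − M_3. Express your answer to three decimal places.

-35.556

L_3 ≈ 27.40741.
M_3 ≈ 62.96296.
L_3 − M_3 ≈ -35.556.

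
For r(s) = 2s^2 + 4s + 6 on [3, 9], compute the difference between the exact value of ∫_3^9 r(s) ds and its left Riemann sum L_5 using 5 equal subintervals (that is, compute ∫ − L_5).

97.92

Exact integral: ∫_3^9 r(s) ds = 648.
L_5 = 550.08.
Error = 648 − 550.08 = 97.92.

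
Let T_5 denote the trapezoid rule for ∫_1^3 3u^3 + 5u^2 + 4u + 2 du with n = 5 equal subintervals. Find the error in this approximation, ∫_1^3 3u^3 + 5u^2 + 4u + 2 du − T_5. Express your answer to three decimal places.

Exact integral: ∫_1^3 f(u) du ≈ 123.33333.
T_5 = 124.56.
Error ≈ 123.33333 − 124.56 ≈ -1.227.

-1.227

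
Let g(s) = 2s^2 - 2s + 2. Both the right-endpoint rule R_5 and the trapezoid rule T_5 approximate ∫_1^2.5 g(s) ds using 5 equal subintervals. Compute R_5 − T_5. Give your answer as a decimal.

1.125

R_5 = 8.67.
T_5 = 7.545.
R_5 − T_5 = 1.125.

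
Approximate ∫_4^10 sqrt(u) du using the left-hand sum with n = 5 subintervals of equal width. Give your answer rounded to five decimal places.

Δu = (10 − 4)/5 = 1.2.
Left endpoints: 4, 5.2, 6.4, 7.6, 8.8.
f(4) ≈ 2.00000, f(5.2) ≈ 2.28035, f(6.4) ≈ 2.52982, f(7.6) ≈ 2.75681, f(8.8) ≈ 2.96648.
Sum = Δu · [f(4) + f(5.2) + f(6.4) + f(7.6) + f(8.8)].
Sum ≈ 15.04015.

15.04015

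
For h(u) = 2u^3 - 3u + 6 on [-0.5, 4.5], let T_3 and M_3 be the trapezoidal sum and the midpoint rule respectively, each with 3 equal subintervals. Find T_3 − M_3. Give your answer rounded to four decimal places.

41.6667

T_3 ≈ 232.777778.
M_3 ≈ 191.111111.
T_3 − M_3 ≈ 41.6667.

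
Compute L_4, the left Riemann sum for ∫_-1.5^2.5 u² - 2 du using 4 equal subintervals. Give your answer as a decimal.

Δu = (2.5 − (-1.5))/4 = 1.
Left endpoints: -1.5, -0.5, 0.5, 1.5.
f(-1.5) = 0.25, f(-0.5) = -1.75, f(0.5) = -1.75, f(1.5) = 0.25.
Sum = Δu · [f(-1.5) + f(-0.5) + f(0.5) + f(1.5)].
Sum = -3.

-3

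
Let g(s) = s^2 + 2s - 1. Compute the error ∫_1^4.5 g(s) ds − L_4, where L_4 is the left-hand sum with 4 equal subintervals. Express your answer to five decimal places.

Exact integral: ∫_1^4.5 g(s) ds ≈ 45.7916667.
L_4 = 34.75390625.
Error ≈ 45.7916667 − 34.75390625 ≈ 11.03776.

11.03776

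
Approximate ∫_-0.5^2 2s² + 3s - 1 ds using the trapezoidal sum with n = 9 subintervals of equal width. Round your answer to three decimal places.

Δs = (2 − (-0.5))/9 = 5/18.
f(-0.5) = -2, f(-2/9) = -127/81, f(1/18) = -67/81, f(1/3) = 2/9, f(11/18) = 128/81, f(8/9) = 263/81, f(7/6) = 47/9, f(13/9) = 608/81, f(31/18) = 818/81, f(2) = 13.
T_9 = (Δs/2)·[f(s_0) + 2f(s_1) + ... + 2f(s_{8}) + f(s_9)].
Sum ≈ 8.606.

8.606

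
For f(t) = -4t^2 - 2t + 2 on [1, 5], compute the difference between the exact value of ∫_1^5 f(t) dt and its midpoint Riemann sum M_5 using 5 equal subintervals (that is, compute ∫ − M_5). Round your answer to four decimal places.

Exact integral: ∫_1^5 f(t) dt ≈ -181.333333.
M_5 = -180.48.
Error ≈ -181.333333 − (-180.48) ≈ -0.8533.

-0.8533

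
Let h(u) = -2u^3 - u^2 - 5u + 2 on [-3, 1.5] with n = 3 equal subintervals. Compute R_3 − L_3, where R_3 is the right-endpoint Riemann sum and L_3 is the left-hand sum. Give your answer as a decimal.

-114.75

R_3 = 2.25.
L_3 = 117.
R_3 − L_3 = -114.75.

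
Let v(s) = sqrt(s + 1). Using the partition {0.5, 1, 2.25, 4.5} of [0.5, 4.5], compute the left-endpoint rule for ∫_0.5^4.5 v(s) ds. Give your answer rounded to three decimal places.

6.436

Subinterval widths: 0.5, 1.25, 2.25.
Left endpoints: 0.5, 1, 2.25.
v(0.5) ≈ 1.225, v(1) ≈ 1.414, v(2.25) ≈ 1.803.
Sum = Σ Δs_i · v(s_i).
Sum ≈ 6.436.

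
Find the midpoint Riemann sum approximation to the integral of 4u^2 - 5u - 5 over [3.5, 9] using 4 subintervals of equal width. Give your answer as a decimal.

711.9921875

Δu = (9 − 3.5)/4 = 1.375.
Midpoints: 4.1875, 5.5625, 6.9375, 8.3125.
f(4.1875) = 44.203125, f(5.5625) = 90.953125, f(6.9375) = 152.828125, f(8.3125) = 229.828125.
Sum = Δu · [f(4.1875) + f(5.5625) + f(6.9375) + f(8.3125)].
Sum = 711.9921875.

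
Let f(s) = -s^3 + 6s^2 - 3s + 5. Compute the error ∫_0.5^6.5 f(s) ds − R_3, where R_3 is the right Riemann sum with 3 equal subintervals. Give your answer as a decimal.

58.5

Exact integral: ∫_0.5^6.5 f(s) ds = 69.75.
R_3 = 11.25.
Error = 69.75 − 11.25 = 58.5.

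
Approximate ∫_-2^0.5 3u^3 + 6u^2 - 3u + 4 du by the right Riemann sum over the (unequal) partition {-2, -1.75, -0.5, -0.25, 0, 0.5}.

15.625

Subinterval widths: 0.25, 1.25, 0.25, 0.25, 0.5.
Right endpoints: -1.75, -0.5, -0.25, 0, 0.5.
f(-1.75) = 11.546875, f(-0.5) = 6.625, f(-0.25) = 5.078125, f(0) = 4, f(0.5) = 4.375.
Sum = Σ Δu_i · f(u_i).
Sum = 15.625.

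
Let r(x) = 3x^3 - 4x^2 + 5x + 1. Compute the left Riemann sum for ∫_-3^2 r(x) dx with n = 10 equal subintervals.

Δx = (2 − (-3))/10 = 0.5.
Left endpoints: -3, -2.5, -2, -1.5, -1, -0.5, 0, 0.5, 1, 1.5.
r(-3) = -131, r(-2.5) = -83.375, r(-2) = -49, r(-1.5) = -25.625, r(-1) = -11, r(-0.5) = -2.875, r(0) = 1, r(0.5) = 2.875, r(1) = 5, r(1.5) = 9.625.
Sum = Δx · [r(-3) + r(-2.5) + r(-2) + ...].
Sum = -142.1875.

-142.1875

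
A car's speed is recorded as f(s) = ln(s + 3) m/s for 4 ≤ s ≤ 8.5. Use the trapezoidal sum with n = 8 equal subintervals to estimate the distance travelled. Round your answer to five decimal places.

Δs = (8.5 − 4)/8 = 0.5625.
f(4) ≈ 1.94591, f(4.5625) ≈ 2.02320, f(5.125) ≈ 2.09495, f(5.6875) ≈ 2.16189, f(6.25) ≈ 2.22462, f(6.8125) ≈ 2.28366, f(7.375) ≈ 2.33940, f(7.9375) ≈ 2.39220, f(8.5) ≈ 2.44235.
T_8 = (Δs/2)·[f(s_0) + 2f(s_1) + ... + 2f(s_{7}) + f(s_8)].
Sum ≈ 9.96415.

9.96415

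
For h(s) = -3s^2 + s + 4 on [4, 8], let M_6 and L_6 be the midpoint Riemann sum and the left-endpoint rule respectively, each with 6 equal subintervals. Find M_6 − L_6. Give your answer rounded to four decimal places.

-45.3333

M_6 ≈ -407.555556.
L_6 ≈ -362.222222.
M_6 − L_6 ≈ -45.3333.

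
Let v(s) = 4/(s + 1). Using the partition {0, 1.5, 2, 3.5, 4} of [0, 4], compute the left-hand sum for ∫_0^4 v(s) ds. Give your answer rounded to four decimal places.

Subinterval widths: 1.5, 0.5, 1.5, 0.5.
Left endpoints: 0, 1.5, 2, 3.5.
v(0) = 4, v(1.5) = 1.6, v(2) = 4/3, v(3.5) = 8/9.
Sum = Σ Δs_i · v(s_i).
Sum ≈ 9.2444.

9.2444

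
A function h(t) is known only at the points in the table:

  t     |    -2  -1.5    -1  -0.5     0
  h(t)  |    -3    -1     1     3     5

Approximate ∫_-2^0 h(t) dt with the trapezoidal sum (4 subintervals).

2

Δt = 0.5.
T_4 = (0.5/2)·[(-3) + 2·(-1) + 2·1 + 2·3 + 5] = 2.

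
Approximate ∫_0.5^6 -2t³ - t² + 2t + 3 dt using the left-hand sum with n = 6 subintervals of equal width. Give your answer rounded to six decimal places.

Δt = (6 − 0.5)/6 = 11/12.
Left endpoints: 0.5, 17/12, 7/3, 3.25, 25/6, 61/12.
f(0.5) = 3.5, f(17/12) = -1607/864, f(7/3) = -626/27, f(3.25) = -69.71875, f(25/6) = -4069/27, f(61/12) = -237931/864.
Sum = Δt · [f(0.5) + f(17/12) + f(7/3) + ...].
Sum ≈ -474.238137.

-474.238137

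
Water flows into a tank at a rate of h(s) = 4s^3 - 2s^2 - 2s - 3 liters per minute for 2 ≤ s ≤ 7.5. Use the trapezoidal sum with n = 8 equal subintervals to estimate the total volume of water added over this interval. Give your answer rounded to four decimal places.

Δs = (7.5 − 2)/8 = 0.6875.
h(2) = 17, h(2.6875) = 56139/1024, h(3.375) = 121.2421875, h(4.0625) = 229433/1024, h(4.75) = 371.0625, h(5.4375) = 583743/1024, h(6.125) = 828.8515625, h(6.8125) = 1182957/1024, h(7.5) = 1557.
T_8 = (Δs/2)·[h(s_0) + 2h(s_1) + ... + 2h(s_{7}) + h(s_8)].
Sum ≈ 2827.2256.

2827.2256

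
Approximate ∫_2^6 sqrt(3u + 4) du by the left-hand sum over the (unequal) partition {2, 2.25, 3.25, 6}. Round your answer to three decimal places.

14.267

Subinterval widths: 0.25, 1, 2.75.
Left endpoints: 2, 2.25, 3.25.
f(2) ≈ 3.162, f(2.25) ≈ 3.279, f(3.25) ≈ 3.708.
Sum = Σ Δu_i · f(u_i).
Sum ≈ 14.267.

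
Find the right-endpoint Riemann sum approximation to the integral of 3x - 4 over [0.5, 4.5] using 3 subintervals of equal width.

22

Δx = (4.5 − 0.5)/3 = 4/3.
Right endpoints: 11/6, 19/6, 4.5.
f(11/6) = 1.5, f(19/6) = 5.5, f(4.5) = 9.5.
Sum = Δx · [f(11/6) + f(19/6) + f(4.5)].
Sum = 22.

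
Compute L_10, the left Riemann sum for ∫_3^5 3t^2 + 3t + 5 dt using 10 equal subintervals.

126.64

Δt = (5 − 3)/10 = 0.2.
Left endpoints: 3, 3.2, 3.4, 3.6, 3.8, 4, 4.2, 4.4, 4.6, 4.8.
f(3) = 41, f(3.2) = 45.32, f(3.4) = 49.88, f(3.6) = 54.68, f(3.8) = 59.72, f(4) = 65, f(4.2) = 70.52, f(4.4) = 76.28, f(4.6) = 82.28, f(4.8) = 88.52.
Sum = Δt · [f(3) + f(3.2) + f(3.4) + ...].
Sum = 126.64.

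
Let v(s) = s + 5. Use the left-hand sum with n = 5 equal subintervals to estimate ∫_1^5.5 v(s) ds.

35.1

Δs = (5.5 − 1)/5 = 0.9.
Left endpoints: 1, 1.9, 2.8, 3.7, 4.6.
v(1) = 6, v(1.9) = 6.9, v(2.8) = 7.8, v(3.7) = 8.7, v(4.6) = 9.6.
Sum = Δs · [v(1) + v(1.9) + v(2.8) + v(3.7) + v(4.6)].
Sum = 35.1.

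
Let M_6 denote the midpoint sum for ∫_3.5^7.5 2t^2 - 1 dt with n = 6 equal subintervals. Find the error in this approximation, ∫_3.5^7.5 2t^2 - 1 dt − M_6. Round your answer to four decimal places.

Exact integral: ∫_3.5^7.5 f(t) dt ≈ 248.666667.
M_6 ≈ 248.370370.
Error ≈ 248.666667 − 248.370370 ≈ 0.2963.

0.2963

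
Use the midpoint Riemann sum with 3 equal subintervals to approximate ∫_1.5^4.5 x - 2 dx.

Δx = (4.5 − 1.5)/3 = 1.
Midpoints: 2, 3, 4.
f(2) = 0, f(3) = 1, f(4) = 2.
Sum = Δx · [f(2) + f(3) + f(4)].
Sum = 3.

3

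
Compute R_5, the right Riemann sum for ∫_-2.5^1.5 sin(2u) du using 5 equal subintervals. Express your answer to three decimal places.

0.168

Δu = (1.5 − (-2.5))/5 = 0.8.
Right endpoints: -1.7, -0.9, -0.1, 0.7, 1.5.
f(-1.7) ≈ 0.256, f(-0.9) ≈ -0.974, f(-0.1) ≈ -0.199, f(0.7) ≈ 0.985, f(1.5) ≈ 0.141.
Sum = Δu · [f(-1.7) + f(-0.9) + f(-0.1) + f(0.7) + f(1.5)].
Sum ≈ 0.168.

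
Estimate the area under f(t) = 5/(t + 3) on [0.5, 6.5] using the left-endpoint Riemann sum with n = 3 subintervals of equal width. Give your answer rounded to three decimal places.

6.009

Δt = (6.5 − 0.5)/3 = 2.
Left endpoints: 0.5, 2.5, 4.5.
f(0.5) = 10/7, f(2.5) = 10/11, f(4.5) = 2/3.
Sum = Δt · [f(0.5) + f(2.5) + f(4.5)].
Sum ≈ 6.009.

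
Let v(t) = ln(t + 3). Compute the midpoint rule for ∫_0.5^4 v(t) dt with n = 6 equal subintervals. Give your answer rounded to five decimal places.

Δt = (4 − 0.5)/6 = 7/12.
Midpoints: 19/24, 1.375, 47/24, 61/24, 3.125, 89/24.
v(19/24) ≈ 1.33281, v(1.375) ≈ 1.47591, v(47/24) ≈ 1.60107, v(61/24) ≈ 1.71230, v(3.125) ≈ 1.81238, v(89/24) ≈ 1.90335.
Sum = Δt · [v(19/24) + v(1.375) + v(47/24) + ...].
Sum ≈ 5.73872.

5.73872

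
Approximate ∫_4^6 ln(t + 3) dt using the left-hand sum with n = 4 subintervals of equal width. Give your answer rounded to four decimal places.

Δt = (6 − 4)/4 = 0.5.
Left endpoints: 4, 4.5, 5, 5.5.
f(4) ≈ 1.9459, f(4.5) ≈ 2.0149, f(5) ≈ 2.0794, f(5.5) ≈ 2.1401.
Sum = Δt · [f(4) + f(4.5) + f(5) + f(5.5)].
Sum ≈ 4.0902.

4.0902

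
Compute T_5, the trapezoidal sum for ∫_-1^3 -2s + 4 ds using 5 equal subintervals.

Δs = (3 − (-1))/5 = 0.8.
f(-1) = 6, f(-0.2) = 4.4, f(0.6) = 2.8, f(1.4) = 1.2, f(2.2) = -0.4, f(3) = -2.
T_5 = (Δs/2)·[f(s_0) + 2f(s_1) + ... + 2f(s_{4}) + f(s_5)].
Sum = 8.

8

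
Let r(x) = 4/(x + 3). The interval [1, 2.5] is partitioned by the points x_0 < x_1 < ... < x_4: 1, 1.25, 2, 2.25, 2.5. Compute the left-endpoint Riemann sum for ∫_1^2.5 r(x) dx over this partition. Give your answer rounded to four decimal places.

Subinterval widths: 0.25, 0.75, 0.25, 0.25.
Left endpoints: 1, 1.25, 2, 2.25.
r(1) = 1, r(1.25) = 16/17, r(2) = 0.8, r(2.25) = 16/21.
Sum = Σ Δx_i · r(x_i).
Sum ≈ 1.3464.

1.3464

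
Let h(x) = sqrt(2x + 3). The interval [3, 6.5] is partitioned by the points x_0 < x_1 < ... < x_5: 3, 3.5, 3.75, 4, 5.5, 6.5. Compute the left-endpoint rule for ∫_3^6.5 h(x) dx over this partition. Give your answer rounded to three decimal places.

11.817

Subinterval widths: 0.5, 0.25, 0.25, 1.5, 1.
Left endpoints: 3, 3.5, 3.75, 4, 5.5.
h(3) ≈ 3.000, h(3.5) ≈ 3.162, h(3.75) ≈ 3.240, h(4) ≈ 3.317, h(5.5) ≈ 3.742.
Sum = Σ Δx_i · h(x_i).
Sum ≈ 11.817.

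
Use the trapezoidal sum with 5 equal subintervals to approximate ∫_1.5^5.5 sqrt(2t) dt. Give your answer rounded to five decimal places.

Δt = (5.5 − 1.5)/5 = 0.8.
f(1.5) ≈ 1.73205, f(2.3) ≈ 2.14476, f(3.1) ≈ 2.48998, f(3.9) ≈ 2.79285, f(4.7) ≈ 3.06594, f(5.5) ≈ 3.31662.
T_5 = (Δt/2)·[f(t_0) + 2f(t_1) + ... + 2f(t_{4}) + f(t_5)].
Sum ≈ 10.41429.

10.41429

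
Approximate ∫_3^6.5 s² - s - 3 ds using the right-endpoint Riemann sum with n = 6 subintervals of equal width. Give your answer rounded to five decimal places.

Δs = (6.5 − 3)/6 = 7/12.
Right endpoints: 43/12, 25/6, 4.75, 16/3, 71/12, 6.5.
f(43/12) = 901/144, f(25/6) = 367/36, f(4.75) = 14.8125, f(16/3) = 181/9, f(71/12) = 3757/144, f(6.5) = 32.75.
Sum = Δs · [f(43/12) + f(25/6) + f(4.75) + ...].
Sum ≈ 64.29225.

64.29225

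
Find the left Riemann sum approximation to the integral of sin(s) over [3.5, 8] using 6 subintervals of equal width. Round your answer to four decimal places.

Δs = (8 − 3.5)/6 = 0.75.
Left endpoints: 3.5, 4.25, 5, 5.75, 6.5, 7.25.
f(3.5) ≈ -0.3508, f(4.25) ≈ -0.8950, f(5) ≈ -0.9589, f(5.75) ≈ -0.5083, f(6.5) ≈ 0.2151, f(7.25) ≈ 0.8231.
Sum = Δs · [f(3.5) + f(4.25) + f(5) + ...].
Sum ≈ -1.2561.

-1.2561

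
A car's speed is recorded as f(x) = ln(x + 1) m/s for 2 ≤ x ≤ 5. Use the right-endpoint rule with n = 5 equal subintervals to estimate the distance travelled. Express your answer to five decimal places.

4.65768

Δx = (5 − 2)/5 = 0.6.
Right endpoints: 2.6, 3.2, 3.8, 4.4, 5.
f(2.6) ≈ 1.28093, f(3.2) ≈ 1.43508, f(3.8) ≈ 1.56862, f(4.4) ≈ 1.68640, f(5) ≈ 1.79176.
Sum = Δx · [f(2.6) + f(3.2) + f(3.8) + f(4.4) + f(5)].
Sum ≈ 4.65768.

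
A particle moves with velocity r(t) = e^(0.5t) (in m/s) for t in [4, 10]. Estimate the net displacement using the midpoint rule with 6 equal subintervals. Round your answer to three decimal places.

Δt = (10 − 4)/6 = 1.
Midpoints: 4.5, 5.5, 6.5, 7.5, 8.5, 9.5.
r(4.5) ≈ 9.488, r(5.5) ≈ 15.643, r(6.5) ≈ 25.790, r(7.5) ≈ 42.521, r(8.5) ≈ 70.105, r(9.5) ≈ 115.584.
Sum = Δt · [r(4.5) + r(5.5) + r(6.5) + ...].
Sum ≈ 279.131.

279.131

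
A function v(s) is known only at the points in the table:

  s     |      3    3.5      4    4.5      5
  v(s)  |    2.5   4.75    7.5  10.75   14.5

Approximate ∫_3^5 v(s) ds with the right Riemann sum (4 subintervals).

Δs = 0.5.
Sum = 0.5·[4.75 + 7.5 + 10.75 + 14.5] = 18.75.

18.75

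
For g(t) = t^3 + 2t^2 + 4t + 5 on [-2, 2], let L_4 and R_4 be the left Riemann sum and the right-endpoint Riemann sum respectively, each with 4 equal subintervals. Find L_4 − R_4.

L_4 = 16.
R_4 = 48.
L_4 − R_4 = -32.

-32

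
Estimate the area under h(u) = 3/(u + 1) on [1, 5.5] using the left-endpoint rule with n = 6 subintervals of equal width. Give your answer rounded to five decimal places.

Δu = (5.5 − 1)/6 = 0.75.
Left endpoints: 1, 1.75, 2.5, 3.25, 4, 4.75.
h(1) = 1.5, h(1.75) = 12/11, h(2.5) = 6/7, h(3.25) = 12/17, h(4) = 0.6, h(4.75) = 12/23.
Sum = Δu · [h(1) + h(1.75) + h(2.5) + ...].
Sum ≈ 3.95676.

3.95676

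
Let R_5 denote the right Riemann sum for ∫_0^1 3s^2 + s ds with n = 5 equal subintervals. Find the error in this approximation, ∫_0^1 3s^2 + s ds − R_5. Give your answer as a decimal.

-0.42

Exact integral: ∫_0^1 f(s) ds = 1.5.
R_5 = 1.92.
Error = 1.5 − 1.92 = -0.42.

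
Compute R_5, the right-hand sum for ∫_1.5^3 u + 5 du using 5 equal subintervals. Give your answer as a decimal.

11.1

Δu = (3 − 1.5)/5 = 0.3.
Right endpoints: 1.8, 2.1, 2.4, 2.7, 3.
f(1.8) = 6.8, f(2.1) = 7.1, f(2.4) = 7.4, f(2.7) = 7.7, f(3) = 8.
Sum = Δu · [f(1.8) + f(2.1) + f(2.4) + f(2.7) + f(3)].
Sum = 11.1.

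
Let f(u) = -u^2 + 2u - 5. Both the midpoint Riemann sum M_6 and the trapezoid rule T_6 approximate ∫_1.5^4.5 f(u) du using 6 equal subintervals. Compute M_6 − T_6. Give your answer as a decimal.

M_6 = -26.1875.
T_6 = -26.375.
M_6 − T_6 = 0.1875.

0.1875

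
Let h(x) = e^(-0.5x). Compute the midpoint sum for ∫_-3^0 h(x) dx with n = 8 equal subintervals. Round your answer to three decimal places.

6.953

Δx = (0 − (-3))/8 = 0.375.
Midpoints: -2.8125, -2.4375, -2.0625, -1.6875, -1.3125, -0.9375, -0.5625, -0.1875.
h(-2.8125) ≈ 4.081, h(-2.4375) ≈ 3.383, h(-2.0625) ≈ 2.805, h(-1.6875) ≈ 2.325, h(-1.3125) ≈ 1.928, h(-0.9375) ≈ 1.598, h(-0.5625) ≈ 1.325, h(-0.1875) ≈ 1.098.
Sum = Δx · [h(-2.8125) + h(-2.4375) + h(-2.0625) + ...].
Sum ≈ 6.953.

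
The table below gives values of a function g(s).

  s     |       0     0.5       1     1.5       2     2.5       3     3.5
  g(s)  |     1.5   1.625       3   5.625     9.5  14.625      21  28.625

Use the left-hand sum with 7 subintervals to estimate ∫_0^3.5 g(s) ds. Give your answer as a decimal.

28.4375

Δs = 0.5.
Sum = 0.5·[1.5 + 1.625 + 3 + 5.625 + 9.5 + 14.625 + 21] = 28.4375.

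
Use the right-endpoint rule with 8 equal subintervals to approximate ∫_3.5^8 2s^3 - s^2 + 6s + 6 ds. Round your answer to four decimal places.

2263.7153

Δs = (8 − 3.5)/8 = 0.5625.
Right endpoints: 4.0625, 4.625, 5.1875, 5.75, 6.3125, 6.875, 7.4375, 8.
f(4.0625) = 303033/2048, f(4.625) = 210.22265625, f(5.1875) = 592707/2048, f(5.75) = 387.65625, f(6.3125) = 1038549/2048, f(6.875) = 649.88671875, f(7.4375) = 1675551/2048, f(8) = 1014.
Sum = Δs · [f(4.0625) + f(4.625) + f(5.1875) + ...].
Sum ≈ 2263.7153.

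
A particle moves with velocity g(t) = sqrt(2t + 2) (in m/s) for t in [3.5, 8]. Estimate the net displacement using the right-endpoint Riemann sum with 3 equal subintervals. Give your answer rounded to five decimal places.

Δt = (8 − 3.5)/3 = 1.5.
Right endpoints: 5, 6.5, 8.
g(5) ≈ 3.46410, g(6.5) ≈ 3.87298, g(8) ≈ 4.24264.
Sum = Δt · [g(5) + g(6.5) + g(8)].
Sum ≈ 17.36959.

17.36959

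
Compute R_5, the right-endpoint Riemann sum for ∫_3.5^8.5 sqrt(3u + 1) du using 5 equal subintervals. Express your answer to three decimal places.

Δu = (8.5 − 3.5)/5 = 1.
Right endpoints: 4.5, 5.5, 6.5, 7.5, 8.5.
f(4.5) ≈ 3.808, f(5.5) ≈ 4.183, f(6.5) ≈ 4.528, f(7.5) ≈ 4.848, f(8.5) ≈ 5.148.
Sum = Δu · [f(4.5) + f(5.5) + f(6.5) + f(7.5) + f(8.5)].
Sum ≈ 22.514.

22.514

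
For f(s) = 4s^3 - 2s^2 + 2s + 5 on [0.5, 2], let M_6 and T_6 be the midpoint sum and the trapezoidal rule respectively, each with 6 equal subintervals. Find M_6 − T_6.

-0.3046875

M_6 = 21.8359375.
T_6 = 22.140625.
M_6 − T_6 = -0.3046875.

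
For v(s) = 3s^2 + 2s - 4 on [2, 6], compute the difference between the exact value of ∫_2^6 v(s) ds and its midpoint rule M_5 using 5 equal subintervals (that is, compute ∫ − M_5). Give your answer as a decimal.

0.64

Exact integral: ∫_2^6 v(s) ds = 224.
M_5 = 223.36.
Error = 224 − 223.36 = 0.64.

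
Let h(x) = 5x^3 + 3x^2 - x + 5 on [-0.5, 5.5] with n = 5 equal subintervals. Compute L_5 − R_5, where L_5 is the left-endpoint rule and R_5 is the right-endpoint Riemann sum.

L_5 = 833.67.
R_5 = 1933.47.
L_5 − R_5 = -1099.8.

-1099.8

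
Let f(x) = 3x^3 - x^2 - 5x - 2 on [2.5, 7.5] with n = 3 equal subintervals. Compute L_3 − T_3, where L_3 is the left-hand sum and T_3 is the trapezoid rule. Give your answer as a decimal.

L_3 ≈ 1222.06018519.
T_3 ≈ 2175.18518519.
L_3 − T_3 = -953.125.

-953.125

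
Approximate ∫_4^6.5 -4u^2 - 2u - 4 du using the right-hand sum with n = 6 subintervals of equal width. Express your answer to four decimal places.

Δu = (6.5 − 4)/6 = 5/12.
Right endpoints: 53/12, 29/6, 5.25, 17/3, 73/12, 6.5.
f(53/12) = -3271/36, f(29/6) = -964/9, f(5.25) = -124.75, f(17/3) = -1294/9, f(73/12) = -5911/36, f(6.5) = -186.
Sum = Δu · [f(53/12) + f(29/6) + f(5.25) + ...].
Sum ≈ -340.2894.

-340.2894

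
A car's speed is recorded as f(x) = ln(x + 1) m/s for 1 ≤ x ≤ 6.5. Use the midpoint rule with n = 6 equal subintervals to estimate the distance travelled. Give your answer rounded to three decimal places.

8.238

Δx = (6.5 − 1)/6 = 11/12.
Midpoints: 35/24, 2.375, 79/24, 101/24, 5.125, 145/24.
f(35/24) ≈ 0.899, f(2.375) ≈ 1.216, f(79/24) ≈ 1.457, f(101/24) ≈ 1.650, f(5.125) ≈ 1.812, f(145/24) ≈ 1.952.
Sum = Δx · [f(35/24) + f(2.375) + f(79/24) + ...].
Sum ≈ 8.238.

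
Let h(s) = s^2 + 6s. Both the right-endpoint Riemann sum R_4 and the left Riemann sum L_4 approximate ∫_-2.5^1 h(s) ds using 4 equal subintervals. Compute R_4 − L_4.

13.78125

R_4 = -2.87109375.
L_4 = -16.65234375.
R_4 − L_4 = 13.78125.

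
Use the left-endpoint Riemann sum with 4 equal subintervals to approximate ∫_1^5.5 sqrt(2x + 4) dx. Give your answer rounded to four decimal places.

Δx = (5.5 − 1)/4 = 1.125.
Left endpoints: 1, 2.125, 3.25, 4.375.
f(1) ≈ 2.4495, f(2.125) ≈ 2.8723, f(3.25) ≈ 3.2404, f(4.375) ≈ 3.5707.
Sum = Δx · [f(1) + f(2.125) + f(3.25) + f(4.375)].
Sum ≈ 13.6495.

13.6495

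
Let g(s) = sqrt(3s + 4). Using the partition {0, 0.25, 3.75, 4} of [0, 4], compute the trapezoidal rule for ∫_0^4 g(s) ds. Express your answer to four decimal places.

12.1586

Subinterval widths: 0.25, 3.5, 0.25.
g(0) ≈ 2.0000, g(0.25) ≈ 2.1794, g(3.75) ≈ 3.9051, g(4) ≈ 4.0000.
On each subinterval the trapezoid contributes (Δs_i/2)·[g(s_{i-1}) + g(s_i)].
Sum ≈ 12.1586.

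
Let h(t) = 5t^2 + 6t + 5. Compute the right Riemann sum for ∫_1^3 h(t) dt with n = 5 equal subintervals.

Δt = (3 − 1)/5 = 0.4.
Right endpoints: 1.4, 1.8, 2.2, 2.6, 3.
h(1.4) = 23.2, h(1.8) = 32, h(2.2) = 42.4, h(2.6) = 54.4, h(3) = 68.
Sum = Δt · [h(1.4) + h(1.8) + h(2.2) + h(2.6) + h(3)].
Sum = 88.

88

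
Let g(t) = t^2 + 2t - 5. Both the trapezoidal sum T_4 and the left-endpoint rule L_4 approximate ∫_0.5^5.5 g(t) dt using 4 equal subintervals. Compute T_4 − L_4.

25

T_4 = 61.71875.
L_4 = 36.71875.
T_4 − L_4 = 25.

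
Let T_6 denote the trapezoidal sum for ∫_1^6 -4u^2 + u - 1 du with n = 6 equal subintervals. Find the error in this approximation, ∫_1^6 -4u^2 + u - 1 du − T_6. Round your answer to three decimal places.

Exact integral: ∫_1^6 f(u) du ≈ -274.16667.
T_6 ≈ -276.48148.
Error ≈ -274.16667 − (-276.48148) ≈ 2.315.

2.315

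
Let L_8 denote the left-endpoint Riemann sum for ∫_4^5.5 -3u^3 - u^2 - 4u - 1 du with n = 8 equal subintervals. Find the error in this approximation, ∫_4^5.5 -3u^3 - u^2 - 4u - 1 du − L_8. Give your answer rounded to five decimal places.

Exact integral: ∫_4^5.5 f(u) du = -558.421875.
L_8 ≈ -528.1149902.
Error ≈ -558.421875 − (-528.1149902) ≈ -30.30688.

-30.30688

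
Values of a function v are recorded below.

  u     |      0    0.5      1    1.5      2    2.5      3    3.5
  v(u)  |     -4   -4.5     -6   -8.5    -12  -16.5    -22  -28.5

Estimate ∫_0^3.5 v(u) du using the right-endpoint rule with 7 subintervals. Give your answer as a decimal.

Δu = 0.5.
Sum = 0.5·[(-4.5) + (-6) + (-8.5) + (-12) + (-16.5) + (-22) + (-28.5)] = -49.

-49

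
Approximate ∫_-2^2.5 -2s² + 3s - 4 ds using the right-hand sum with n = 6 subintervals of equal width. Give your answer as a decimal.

Δs = (2.5 − (-2))/6 = 0.75.
Right endpoints: -1.25, -0.5, 0.25, 1, 1.75, 2.5.
f(-1.25) = -10.875, f(-0.5) = -6, f(0.25) = -3.375, f(1) = -3, f(1.75) = -4.875, f(2.5) = -9.
Sum = Δs · [f(-1.25) + f(-0.5) + f(0.25) + ...].
Sum = -27.84375.

-27.84375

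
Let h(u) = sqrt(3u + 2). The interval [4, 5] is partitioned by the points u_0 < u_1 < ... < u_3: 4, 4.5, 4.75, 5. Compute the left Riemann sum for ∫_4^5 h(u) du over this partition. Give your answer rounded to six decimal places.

Subinterval widths: 0.5, 0.25, 0.25.
Left endpoints: 4, 4.5, 4.75.
h(4) ≈ 3.741657, h(4.5) ≈ 3.937004, h(4.75) ≈ 4.031129.
Sum = Σ Δu_i · h(u_i).
Sum ≈ 3.862862.

3.862862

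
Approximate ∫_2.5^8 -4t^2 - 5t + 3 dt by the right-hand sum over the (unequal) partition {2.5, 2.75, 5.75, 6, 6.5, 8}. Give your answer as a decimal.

Subinterval widths: 0.25, 3, 0.25, 0.5, 1.5.
Right endpoints: 2.75, 5.75, 6, 6.5, 8.
f(2.75) = -41, f(5.75) = -158, f(6) = -171, f(6.5) = -198.5, f(8) = -293.
Sum = Σ Δt_i · f(t_i).
Sum = -1065.75.

-1065.75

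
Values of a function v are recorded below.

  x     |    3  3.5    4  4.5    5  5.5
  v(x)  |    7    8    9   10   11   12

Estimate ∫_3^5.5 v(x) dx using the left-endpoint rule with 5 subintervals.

Δx = 0.5.
Sum = 0.5·[7 + 8 + 9 + 10 + 11] = 22.5.

22.5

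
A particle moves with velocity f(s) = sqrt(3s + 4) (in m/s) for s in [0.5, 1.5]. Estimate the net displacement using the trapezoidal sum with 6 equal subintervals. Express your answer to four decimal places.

2.6404

Δs = (1.5 − 0.5)/6 = 1/6.
f(0.5) ≈ 2.3452, f(2/3) ≈ 2.4495, f(5/6) ≈ 2.5495, f(1) ≈ 2.6458, f(7/6) ≈ 2.7386, f(4/3) ≈ 2.8284, f(1.5) ≈ 2.9155.
T_6 = (Δs/2)·[f(s_0) + 2f(s_1) + ... + 2f(s_{5}) + f(s_6)].
Sum ≈ 2.6404.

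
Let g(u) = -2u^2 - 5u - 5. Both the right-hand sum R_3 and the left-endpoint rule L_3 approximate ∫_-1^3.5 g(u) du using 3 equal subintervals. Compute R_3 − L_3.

R_3 = -117.
L_3 = -49.5.
R_3 − L_3 = -67.5.

-67.5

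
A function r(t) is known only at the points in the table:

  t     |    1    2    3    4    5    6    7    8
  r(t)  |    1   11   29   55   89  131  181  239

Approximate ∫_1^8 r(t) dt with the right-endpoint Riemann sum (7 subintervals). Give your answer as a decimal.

Δt = 1.
Sum = 1·[11 + 29 + 55 + 89 + 131 + 181 + 239] = 735.

735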